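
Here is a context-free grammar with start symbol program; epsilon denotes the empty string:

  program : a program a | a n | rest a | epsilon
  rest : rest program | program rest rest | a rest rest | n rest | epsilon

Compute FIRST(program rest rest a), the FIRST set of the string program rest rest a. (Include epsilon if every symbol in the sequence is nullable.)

Add FIRST(program)\{epsilon} = { a, n }; program is nullable, continue.
Add FIRST(rest)\{epsilon} = { a, n }; rest is nullable, continue.
Add FIRST(rest)\{epsilon} = { a, n }; rest is nullable, continue.
a is a terminal; add {a} and stop.

{ a, n }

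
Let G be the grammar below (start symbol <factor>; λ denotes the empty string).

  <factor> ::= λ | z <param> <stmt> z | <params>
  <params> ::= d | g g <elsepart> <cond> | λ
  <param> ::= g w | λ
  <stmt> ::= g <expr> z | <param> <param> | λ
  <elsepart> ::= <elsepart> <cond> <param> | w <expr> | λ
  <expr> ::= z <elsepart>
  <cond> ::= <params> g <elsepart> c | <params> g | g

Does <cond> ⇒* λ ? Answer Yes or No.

Nullable nonterminals: <elsepart>, <factor>, <param>, <params>, <stmt>.
No production of <cond> has an RHS whose symbols are all nullable, so <cond> is not nullable.

No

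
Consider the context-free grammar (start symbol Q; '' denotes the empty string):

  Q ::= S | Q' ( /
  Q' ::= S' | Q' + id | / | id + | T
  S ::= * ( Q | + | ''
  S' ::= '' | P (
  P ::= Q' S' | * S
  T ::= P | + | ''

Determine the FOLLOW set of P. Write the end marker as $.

In S' ::= P (: add FIRST(() = { ( }.
In T ::= P: P is at the end, add FOLLOW(T) = { (, *, +, /, id }.
Union: FOLLOW(P) = { (, *, +, /, id }.

{ (, *, +, /, id }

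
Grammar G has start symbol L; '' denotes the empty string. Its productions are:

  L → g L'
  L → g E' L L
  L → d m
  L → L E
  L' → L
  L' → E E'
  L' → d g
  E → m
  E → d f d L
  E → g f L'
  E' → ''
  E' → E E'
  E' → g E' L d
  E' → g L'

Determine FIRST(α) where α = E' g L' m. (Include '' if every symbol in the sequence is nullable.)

Add FIRST(E')\{''} = { d, g, m }; E' is nullable, continue.
g is a terminal; add {g} and stop.

{ d, g, m }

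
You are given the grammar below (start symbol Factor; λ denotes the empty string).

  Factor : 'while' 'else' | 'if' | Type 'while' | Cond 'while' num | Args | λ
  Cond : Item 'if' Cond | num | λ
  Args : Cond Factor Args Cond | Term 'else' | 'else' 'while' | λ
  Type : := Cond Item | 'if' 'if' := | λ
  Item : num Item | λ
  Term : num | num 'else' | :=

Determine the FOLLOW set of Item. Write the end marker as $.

In Cond : Item 'if' Cond: add FIRST('if' Cond) = { 'if' }.
In Type : := Cond Item: Item is at the end, add FOLLOW(Type) = { 'while' }.
In Item : num Item: Item is at the end, add FOLLOW(Item) = { 'if', 'while' }.
Union: FOLLOW(Item) = { 'if', 'while' }.

{ 'if', 'while' }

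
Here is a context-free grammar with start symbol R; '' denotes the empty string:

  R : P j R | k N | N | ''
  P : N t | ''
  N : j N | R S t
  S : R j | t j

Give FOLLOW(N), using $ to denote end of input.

In R : k N: N is at the end, add FOLLOW(R) = { $, j, k, t }.
In R : N: N is at the end, add FOLLOW(R) = { $, j, k, t }.
In P : N t: add FIRST(t) = { t }.
In N : j N: N is at the end, add FOLLOW(N) = { $, j, k, t }.
Union: FOLLOW(N) = { $, j, k, t }.

{ $, j, k, t }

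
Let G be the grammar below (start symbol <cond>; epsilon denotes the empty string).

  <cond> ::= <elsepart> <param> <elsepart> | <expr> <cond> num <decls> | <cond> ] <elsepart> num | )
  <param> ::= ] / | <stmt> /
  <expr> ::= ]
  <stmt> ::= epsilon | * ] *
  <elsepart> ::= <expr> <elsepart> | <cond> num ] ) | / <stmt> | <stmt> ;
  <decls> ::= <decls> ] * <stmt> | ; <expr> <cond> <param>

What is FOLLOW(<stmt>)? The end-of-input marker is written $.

{ $, *, /, ;, ], num }

In <param> ::= <stmt> /: add FIRST(/) = { / }.
In <elsepart> ::= / <stmt>: <stmt> is at the end, add FOLLOW(<elsepart>) = { $, *, /, ], num }.
In <elsepart> ::= <stmt> ;: add FIRST(;) = { ; }.
In <decls> ::= <decls> ] * <stmt>: <stmt> is at the end, add FOLLOW(<decls>) = { $, *, /, ], num }.
Union: FOLLOW(<stmt>) = { $, *, /, ;, ], num }.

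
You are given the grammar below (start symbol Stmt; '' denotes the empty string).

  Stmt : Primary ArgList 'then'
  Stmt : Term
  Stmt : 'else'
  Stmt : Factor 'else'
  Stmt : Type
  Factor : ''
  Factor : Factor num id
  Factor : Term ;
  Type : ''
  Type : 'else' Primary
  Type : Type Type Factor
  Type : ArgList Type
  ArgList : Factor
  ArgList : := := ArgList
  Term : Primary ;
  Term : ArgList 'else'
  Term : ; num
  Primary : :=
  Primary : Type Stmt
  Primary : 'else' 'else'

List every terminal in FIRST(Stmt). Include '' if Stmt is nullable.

From Stmt : Primary ArgList 'then': Primary, ArgList nullable, take FIRST(Primary) ∪ FIRST(ArgList) ∪ {'then'} = { 'else', 'then', :=, ;, num }.
From Stmt : Term: add FIRST(Term) = { 'else', 'then', :=, ;, num }.
Stmt : 'else' contributes {'else'}.
From Stmt : Factor 'else': Factor nullable, take FIRST(Factor) ∪ {'else'} = { 'else', 'then', :=, ;, num }.
From Stmt : Type: add FIRST(Type) = { 'else', 'then', :=, ;, num, '' } (including '' since Type is nullable).
Union: FIRST(Stmt) = { 'else', 'then', :=, ;, num, '' }.

{ 'else', 'then', :=, ;, num, '' }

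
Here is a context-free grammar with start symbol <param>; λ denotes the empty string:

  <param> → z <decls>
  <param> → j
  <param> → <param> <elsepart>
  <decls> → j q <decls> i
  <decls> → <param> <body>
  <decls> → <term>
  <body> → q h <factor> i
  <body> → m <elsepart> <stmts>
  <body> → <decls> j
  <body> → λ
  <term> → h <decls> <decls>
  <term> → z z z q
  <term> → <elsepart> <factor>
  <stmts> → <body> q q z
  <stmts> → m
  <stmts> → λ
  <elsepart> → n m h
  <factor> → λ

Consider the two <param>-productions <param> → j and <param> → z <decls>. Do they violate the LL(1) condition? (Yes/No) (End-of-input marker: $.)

FIRST(j) = { j } and FIRST(z <decls>) = { z }.
The FIRST sets are disjoint and neither alternative is nullable — no conflict.

No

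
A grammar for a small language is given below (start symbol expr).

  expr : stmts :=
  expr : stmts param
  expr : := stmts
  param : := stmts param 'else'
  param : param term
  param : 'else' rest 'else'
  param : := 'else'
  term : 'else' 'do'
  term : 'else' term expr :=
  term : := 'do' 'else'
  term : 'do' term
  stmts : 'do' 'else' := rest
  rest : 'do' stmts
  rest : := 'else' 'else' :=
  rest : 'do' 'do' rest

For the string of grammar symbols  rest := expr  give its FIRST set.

Add FIRST(rest) = { 'do', := }; rest is not nullable, stop.

{ 'do', := }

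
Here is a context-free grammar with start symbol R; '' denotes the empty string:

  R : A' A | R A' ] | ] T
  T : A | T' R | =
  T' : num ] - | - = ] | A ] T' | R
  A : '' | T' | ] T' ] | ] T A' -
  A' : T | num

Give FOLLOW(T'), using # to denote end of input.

{ #, -, =, ], num }

In T : T' R: add FIRST(R)\{''} = { -, =, ], num }.
  Since R is nullable, also add FOLLOW(T) = { #, -, =, ], num }.
In T' : A ] T': T' is at the end, add FOLLOW(T') = { #, -, =, ], num }.
In A : T': T' is at the end, add FOLLOW(A) = { #, -, =, ], num }.
In A : ] T' ]: add FIRST(]) = { ] }.
Union: FOLLOW(T') = { #, -, =, ], num }.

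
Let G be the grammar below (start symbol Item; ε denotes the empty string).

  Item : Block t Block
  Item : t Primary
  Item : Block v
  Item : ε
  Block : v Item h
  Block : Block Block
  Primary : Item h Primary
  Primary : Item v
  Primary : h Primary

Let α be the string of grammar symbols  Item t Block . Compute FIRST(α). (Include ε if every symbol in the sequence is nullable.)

Add FIRST(Item)\{ε} = { t, v }; Item is nullable, continue.
t is a terminal; add {t} and stop.

{ t, v }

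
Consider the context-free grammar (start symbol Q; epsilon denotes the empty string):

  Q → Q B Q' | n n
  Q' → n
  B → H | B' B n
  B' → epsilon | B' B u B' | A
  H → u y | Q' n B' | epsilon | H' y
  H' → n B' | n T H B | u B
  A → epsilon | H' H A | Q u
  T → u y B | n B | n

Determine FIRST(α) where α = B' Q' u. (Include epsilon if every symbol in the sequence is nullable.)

Add FIRST(B')\{epsilon} = { n, u }; B' is nullable, continue.
Add FIRST(Q') = { n }; Q' is not nullable, stop.

{ n, u }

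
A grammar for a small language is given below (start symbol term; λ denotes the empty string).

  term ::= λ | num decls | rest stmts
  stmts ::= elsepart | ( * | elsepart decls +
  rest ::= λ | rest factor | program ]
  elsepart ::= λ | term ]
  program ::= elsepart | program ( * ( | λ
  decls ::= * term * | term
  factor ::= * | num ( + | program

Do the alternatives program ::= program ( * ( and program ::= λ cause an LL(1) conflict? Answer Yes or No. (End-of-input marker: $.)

Yes

FIRST(program ( * () = { (, *, +, ], num } and FIRST(λ) = { λ }.
The second alternative is nullable and FOLLOW(program) = { $, (, *, +, ], num } shares ( with FIRST of the first — conflict.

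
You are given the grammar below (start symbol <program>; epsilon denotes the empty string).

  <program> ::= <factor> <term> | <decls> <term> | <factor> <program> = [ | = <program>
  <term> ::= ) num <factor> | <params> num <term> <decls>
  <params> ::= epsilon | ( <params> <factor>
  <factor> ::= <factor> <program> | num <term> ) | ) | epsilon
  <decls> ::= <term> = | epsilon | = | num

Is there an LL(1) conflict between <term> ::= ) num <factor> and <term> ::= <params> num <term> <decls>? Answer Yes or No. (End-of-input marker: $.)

No

FIRST() num <factor>) = { ) } and FIRST(<params> num <term> <decls>) = { (, num }.
The FIRST sets are disjoint and neither alternative is nullable — no conflict.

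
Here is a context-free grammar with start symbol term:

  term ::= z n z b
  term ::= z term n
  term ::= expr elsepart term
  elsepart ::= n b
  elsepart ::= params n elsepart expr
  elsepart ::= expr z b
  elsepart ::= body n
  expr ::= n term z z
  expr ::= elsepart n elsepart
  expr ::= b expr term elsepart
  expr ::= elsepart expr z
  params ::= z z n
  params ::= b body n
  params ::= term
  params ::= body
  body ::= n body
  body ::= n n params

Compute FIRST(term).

term ::= z n z b contributes {z}.
term ::= z term n contributes {z}.
From term ::= expr elsepart term: add FIRST(expr) = { b, n, z }.
Union: FIRST(term) = { b, n, z }.

{ b, n, z }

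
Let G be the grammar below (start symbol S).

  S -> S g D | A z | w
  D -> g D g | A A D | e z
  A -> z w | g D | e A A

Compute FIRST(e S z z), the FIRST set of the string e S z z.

{ e }

e is a terminal; add {e} and stop.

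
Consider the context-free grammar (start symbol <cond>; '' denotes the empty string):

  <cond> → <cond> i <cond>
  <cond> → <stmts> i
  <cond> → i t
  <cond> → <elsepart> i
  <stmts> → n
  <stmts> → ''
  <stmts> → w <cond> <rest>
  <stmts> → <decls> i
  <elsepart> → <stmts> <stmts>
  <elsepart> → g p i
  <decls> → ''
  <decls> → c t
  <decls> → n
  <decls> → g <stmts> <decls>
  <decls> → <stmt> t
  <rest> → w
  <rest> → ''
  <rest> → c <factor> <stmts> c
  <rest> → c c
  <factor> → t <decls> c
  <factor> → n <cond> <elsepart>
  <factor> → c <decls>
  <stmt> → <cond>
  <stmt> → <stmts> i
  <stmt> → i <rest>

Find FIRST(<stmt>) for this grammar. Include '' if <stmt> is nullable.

From <stmt> → <cond>: add FIRST(<cond>) = { c, g, i, n, w }.
From <stmt> → <stmts> i: <stmts> nullable, take FIRST(<stmts>) ∪ {i} = { c, g, i, n, w }.
<stmt> → i <rest> contributes {i}.
Union: FIRST(<stmt>) = { c, g, i, n, w }.

{ c, g, i, n, w }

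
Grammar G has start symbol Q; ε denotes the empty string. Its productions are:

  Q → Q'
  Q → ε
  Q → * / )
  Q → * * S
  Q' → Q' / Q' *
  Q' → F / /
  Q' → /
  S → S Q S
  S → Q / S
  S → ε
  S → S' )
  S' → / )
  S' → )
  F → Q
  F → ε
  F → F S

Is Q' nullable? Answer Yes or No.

Nullable nonterminals: F, Q, S.
No production of Q' has an RHS whose symbols are all nullable, so Q' is not nullable.

No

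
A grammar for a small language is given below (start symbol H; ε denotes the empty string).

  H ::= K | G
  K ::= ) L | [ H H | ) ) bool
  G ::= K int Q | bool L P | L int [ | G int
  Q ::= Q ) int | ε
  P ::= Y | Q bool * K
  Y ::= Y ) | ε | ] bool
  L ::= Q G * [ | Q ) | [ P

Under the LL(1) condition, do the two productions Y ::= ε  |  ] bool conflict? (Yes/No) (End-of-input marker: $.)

FIRST(ε) = { ε } and FIRST(] bool) = { ] }.
The first alternative is nullable and FOLLOW(Y) = { $, ), *, [, ], bool, int } shares ] with FIRST of the second — conflict.

Yes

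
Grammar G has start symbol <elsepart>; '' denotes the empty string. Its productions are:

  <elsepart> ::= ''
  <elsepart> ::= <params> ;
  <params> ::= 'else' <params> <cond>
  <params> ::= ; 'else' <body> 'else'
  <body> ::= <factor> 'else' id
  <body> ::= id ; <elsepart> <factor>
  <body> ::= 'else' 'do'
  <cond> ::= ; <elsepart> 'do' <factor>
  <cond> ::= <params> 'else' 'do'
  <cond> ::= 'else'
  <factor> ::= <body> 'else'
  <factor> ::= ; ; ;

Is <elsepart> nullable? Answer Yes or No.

Yes

<elsepart> has an ''-production, so <elsepart> ⇒ ''.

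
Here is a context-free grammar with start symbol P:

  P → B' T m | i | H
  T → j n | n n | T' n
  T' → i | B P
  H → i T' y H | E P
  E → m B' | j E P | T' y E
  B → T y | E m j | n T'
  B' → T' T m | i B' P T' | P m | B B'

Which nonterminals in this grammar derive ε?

No nonterminal has an empty production or an RHS whose symbols are all nullable.

{ } (none)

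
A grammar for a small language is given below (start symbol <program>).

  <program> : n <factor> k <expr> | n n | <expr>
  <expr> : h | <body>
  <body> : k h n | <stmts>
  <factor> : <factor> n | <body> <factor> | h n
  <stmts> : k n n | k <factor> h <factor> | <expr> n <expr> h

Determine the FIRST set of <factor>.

{ h, k }

From <factor> : <factor> n: add FIRST(<factor>) = { h, k }.
From <factor> : <body> <factor>: add FIRST(<body>) = { h, k }.
<factor> : h n contributes {h}.
Union: FIRST(<factor>) = { h, k }.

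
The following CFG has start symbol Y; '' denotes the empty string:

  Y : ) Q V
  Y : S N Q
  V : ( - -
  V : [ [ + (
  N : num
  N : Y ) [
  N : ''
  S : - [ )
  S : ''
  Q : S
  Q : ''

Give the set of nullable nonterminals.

{ N, Q, S, Y }

Directly nullable (have an ''-production): N, S, Q.
Y : S N Q with every symbol nullable, so Y is nullable.
No other nonterminal has a production whose RHS symbols are all nullable.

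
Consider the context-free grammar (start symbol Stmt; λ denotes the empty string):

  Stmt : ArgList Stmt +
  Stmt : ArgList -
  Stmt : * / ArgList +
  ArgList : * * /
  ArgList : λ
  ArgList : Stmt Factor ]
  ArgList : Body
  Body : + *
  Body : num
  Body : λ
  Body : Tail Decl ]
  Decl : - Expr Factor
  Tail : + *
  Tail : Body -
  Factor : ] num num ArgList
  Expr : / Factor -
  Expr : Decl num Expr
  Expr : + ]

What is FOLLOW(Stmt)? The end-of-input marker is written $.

Stmt is the start symbol, so $ ∈ FOLLOW(Stmt).
In Stmt : ArgList Stmt +: add FIRST(+) = { + }.
In ArgList : Stmt Factor ]: add FIRST(Factor ]) = { ] }.
Union: FOLLOW(Stmt) = { $, +, ] }.

{ $, +, ] }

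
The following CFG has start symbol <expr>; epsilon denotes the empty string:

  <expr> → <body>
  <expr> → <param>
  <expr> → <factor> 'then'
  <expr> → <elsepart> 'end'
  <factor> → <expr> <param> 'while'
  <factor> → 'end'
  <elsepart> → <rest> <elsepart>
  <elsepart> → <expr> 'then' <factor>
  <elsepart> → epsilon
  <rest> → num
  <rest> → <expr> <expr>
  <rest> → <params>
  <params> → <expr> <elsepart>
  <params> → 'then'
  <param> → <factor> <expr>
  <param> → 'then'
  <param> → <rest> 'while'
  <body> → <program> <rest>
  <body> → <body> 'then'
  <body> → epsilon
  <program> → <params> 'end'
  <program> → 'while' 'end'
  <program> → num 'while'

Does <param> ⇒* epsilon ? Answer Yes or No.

Nullable nonterminals: <body>, <elsepart>, <expr>, <params>, <rest>.
No production of <param> has an RHS whose symbols are all nullable, so <param> is not nullable.

No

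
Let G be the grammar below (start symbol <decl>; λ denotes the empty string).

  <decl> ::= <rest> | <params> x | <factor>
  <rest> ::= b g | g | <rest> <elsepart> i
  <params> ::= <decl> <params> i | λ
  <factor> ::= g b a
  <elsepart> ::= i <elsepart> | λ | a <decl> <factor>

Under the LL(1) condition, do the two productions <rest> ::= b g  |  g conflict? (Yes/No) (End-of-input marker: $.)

FIRST(b g) = { b } and FIRST(g) = { g }.
The FIRST sets are disjoint and neither alternative is nullable — no conflict.

No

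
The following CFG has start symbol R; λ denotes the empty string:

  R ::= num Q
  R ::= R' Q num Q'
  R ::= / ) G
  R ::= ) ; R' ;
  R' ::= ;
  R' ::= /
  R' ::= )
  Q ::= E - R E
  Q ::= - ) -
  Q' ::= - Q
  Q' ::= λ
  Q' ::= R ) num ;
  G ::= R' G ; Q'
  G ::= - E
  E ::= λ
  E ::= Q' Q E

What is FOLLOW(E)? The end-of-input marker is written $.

In Q ::= E - R E: add FIRST(- R E) = { - }.
In Q ::= E - R E: E is at the end, add FOLLOW(Q) = { $, ), -, /, ;, num }.
In G ::= - E: E is at the end, add FOLLOW(G) = { $, ), -, /, ;, num }.
In E ::= Q' Q E: E is at the end, add FOLLOW(E) = { $, ), -, /, ;, num }.
Union: FOLLOW(E) = { $, ), -, /, ;, num }.

{ $, ), -, /, ;, num }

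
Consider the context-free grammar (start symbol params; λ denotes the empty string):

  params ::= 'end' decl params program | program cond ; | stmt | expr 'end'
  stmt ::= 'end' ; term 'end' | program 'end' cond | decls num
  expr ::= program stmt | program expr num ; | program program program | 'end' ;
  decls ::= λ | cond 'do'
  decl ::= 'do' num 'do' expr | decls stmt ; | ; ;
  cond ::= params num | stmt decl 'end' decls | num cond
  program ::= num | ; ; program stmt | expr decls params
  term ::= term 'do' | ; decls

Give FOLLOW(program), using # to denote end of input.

In params ::= 'end' decl params program: program is at the end, add FOLLOW(params) = { #, 'end', ;, num }.
In params ::= program cond ;: add FIRST(cond ;) = { 'end', ;, num }.
In stmt ::= program 'end' cond: add FIRST('end' cond) = { 'end' }.
In expr ::= program stmt: add FIRST(stmt) = { 'end', ;, num }.
In expr ::= program expr num ;: add FIRST(expr num ;) = { 'end', ;, num }.
In expr ::= program program program: add FIRST(program program) = { 'end', ;, num }.
In expr ::= program program program: add FIRST(program) = { 'end', ;, num }.
In expr ::= program program program: program is at the end, add FOLLOW(expr) = { 'end', ;, num }.
In program ::= ; ; program stmt: add FIRST(stmt) = { 'end', ;, num }.
Union: FOLLOW(program) = { #, 'end', ;, num }.

{ #, 'end', ;, num }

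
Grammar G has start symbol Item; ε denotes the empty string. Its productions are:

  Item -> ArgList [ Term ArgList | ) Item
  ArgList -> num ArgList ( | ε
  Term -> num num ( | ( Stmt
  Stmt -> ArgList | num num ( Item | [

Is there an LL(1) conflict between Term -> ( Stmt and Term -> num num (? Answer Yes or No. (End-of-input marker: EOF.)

No

FIRST(( Stmt) = { ( } and FIRST(num num () = { num }.
The FIRST sets are disjoint and neither alternative is nullable — no conflict.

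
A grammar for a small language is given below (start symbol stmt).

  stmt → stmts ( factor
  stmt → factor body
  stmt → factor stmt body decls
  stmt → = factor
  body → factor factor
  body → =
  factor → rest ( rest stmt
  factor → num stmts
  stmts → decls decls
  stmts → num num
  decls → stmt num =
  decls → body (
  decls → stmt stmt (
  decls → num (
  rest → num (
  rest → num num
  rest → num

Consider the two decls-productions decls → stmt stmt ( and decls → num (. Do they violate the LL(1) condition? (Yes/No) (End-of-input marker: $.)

FIRST(stmt stmt () = { =, num } and FIRST(num () = { num }.
Both contain num, so the two alternatives are not disjoint — LL(1) conflict.

Yes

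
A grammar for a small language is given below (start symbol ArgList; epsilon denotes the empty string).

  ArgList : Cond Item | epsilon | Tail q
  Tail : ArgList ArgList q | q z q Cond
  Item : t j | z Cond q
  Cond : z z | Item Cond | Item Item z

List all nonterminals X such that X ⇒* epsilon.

{ ArgList }

Directly nullable (have an epsilon-production): ArgList.
No other nonterminal has a production whose RHS symbols are all nullable.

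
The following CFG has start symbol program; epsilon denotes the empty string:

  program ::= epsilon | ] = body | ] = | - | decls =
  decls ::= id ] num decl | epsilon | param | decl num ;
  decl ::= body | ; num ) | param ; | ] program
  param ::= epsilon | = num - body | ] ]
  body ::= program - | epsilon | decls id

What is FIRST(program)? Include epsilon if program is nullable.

{ -, ;, =, ], id, num, epsilon }

program ::= epsilon contributes epsilon.
program ::= ] = body contributes {]}.
program ::= ] = contributes {]}.
program ::= - contributes {-}.
From program ::= decls =: decls nullable, take FIRST(decls) ∪ {=} = { -, ;, =, ], id, num }.
Union: FIRST(program) = { -, ;, =, ], id, num, epsilon }.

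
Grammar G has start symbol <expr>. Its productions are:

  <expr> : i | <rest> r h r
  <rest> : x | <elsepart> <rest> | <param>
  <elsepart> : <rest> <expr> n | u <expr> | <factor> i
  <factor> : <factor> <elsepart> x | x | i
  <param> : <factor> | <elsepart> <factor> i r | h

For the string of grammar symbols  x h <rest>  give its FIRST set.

x is a terminal; add {x} and stop.

{ x }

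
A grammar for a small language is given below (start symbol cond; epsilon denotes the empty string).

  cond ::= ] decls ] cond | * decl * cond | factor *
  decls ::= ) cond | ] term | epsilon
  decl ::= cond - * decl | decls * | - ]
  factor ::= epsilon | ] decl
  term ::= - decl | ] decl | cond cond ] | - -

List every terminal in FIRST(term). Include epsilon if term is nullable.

term ::= - decl contributes {-}.
term ::= ] decl contributes {]}.
From term ::= cond cond ]: add FIRST(cond) = { *, ] }.
term ::= - - contributes {-}.
Union: FIRST(term) = { *, -, ] }.

{ *, -, ] }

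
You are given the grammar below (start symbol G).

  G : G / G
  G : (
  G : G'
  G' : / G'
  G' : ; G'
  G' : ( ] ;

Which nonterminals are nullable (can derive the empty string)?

No nonterminal has an empty production or an RHS whose symbols are all nullable.

{ } (none)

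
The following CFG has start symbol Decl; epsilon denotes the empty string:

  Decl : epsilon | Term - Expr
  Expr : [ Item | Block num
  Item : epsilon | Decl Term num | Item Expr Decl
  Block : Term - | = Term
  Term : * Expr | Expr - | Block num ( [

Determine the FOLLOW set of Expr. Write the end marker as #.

{ #, *, -, =, [, num }

In Decl : Term - Expr: Expr is at the end, add FOLLOW(Decl) = { #, *, -, =, [, num }.
In Item : Item Expr Decl: add FIRST(Decl)\{epsilon} = { *, =, [ }.
  Since Decl is nullable, also add FOLLOW(Item) = { #, *, -, =, [, num }.
In Term : * Expr: Expr is at the end, add FOLLOW(Term) = { -, num }.
In Term : Expr -: add FIRST(-) = { - }.
Union: FOLLOW(Expr) = { #, *, -, =, [, num }.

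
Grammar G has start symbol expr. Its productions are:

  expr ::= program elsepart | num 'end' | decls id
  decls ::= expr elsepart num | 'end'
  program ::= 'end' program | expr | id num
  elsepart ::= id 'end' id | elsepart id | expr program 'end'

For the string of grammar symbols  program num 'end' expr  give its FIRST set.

Add FIRST(program) = { 'end', id, num }; program is not nullable, stop.

{ 'end', id, num }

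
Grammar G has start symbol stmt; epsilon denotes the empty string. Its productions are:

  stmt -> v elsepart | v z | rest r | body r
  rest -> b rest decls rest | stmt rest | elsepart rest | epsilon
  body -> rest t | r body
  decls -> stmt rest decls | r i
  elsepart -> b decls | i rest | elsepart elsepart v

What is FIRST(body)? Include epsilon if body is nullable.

{ b, i, r, t, v }

From body -> rest t: rest nullable, take FIRST(rest) ∪ {t} = { b, i, r, t, v }.
body -> r body contributes {r}.
Union: FIRST(body) = { b, i, r, t, v }.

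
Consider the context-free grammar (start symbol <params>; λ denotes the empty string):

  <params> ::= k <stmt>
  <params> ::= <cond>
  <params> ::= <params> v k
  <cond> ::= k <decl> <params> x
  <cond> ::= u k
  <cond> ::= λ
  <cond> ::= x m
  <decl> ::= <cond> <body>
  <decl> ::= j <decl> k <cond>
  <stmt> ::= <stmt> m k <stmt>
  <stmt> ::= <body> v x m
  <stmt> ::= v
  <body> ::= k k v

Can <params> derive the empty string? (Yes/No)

<params> ::= <cond> and each of <cond> is nullable, so <params> ⇒* λ.

Yes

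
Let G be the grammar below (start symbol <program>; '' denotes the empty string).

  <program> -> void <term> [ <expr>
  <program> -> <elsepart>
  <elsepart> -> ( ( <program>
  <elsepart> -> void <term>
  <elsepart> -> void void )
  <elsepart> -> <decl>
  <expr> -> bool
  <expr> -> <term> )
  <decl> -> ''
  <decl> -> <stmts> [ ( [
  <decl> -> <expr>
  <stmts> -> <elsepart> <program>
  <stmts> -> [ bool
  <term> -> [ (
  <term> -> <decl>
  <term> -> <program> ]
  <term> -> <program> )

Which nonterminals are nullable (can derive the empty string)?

Directly nullable (have an ''-production): <decl>.
<term> -> <decl> with every symbol nullable, so <term> is nullable.
<elsepart> -> <decl> with every symbol nullable, so <elsepart> is nullable.
<program> -> <elsepart> with every symbol nullable, so <program> is nullable.
<stmts> -> <elsepart> <program> with every symbol nullable, so <stmts> is nullable.
No other nonterminal has a production whose RHS symbols are all nullable.

{ <decl>, <elsepart>, <program>, <stmts>, <term> }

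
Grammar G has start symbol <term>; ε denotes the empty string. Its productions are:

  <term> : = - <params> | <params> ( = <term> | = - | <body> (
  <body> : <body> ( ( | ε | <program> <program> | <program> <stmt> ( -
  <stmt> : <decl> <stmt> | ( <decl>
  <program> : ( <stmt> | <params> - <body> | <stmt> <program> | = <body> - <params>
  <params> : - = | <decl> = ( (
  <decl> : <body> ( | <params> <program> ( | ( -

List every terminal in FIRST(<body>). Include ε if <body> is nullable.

{ (, -, =, ε }

From <body> : <body> ( (: <body> nullable, take FIRST(<body>) ∪ {(} = { (, -, = }.
<body> : ε contributes ε.
From <body> : <program> <program>: add FIRST(<program>) = { (, -, = }.
From <body> : <program> <stmt> ( -: add FIRST(<program>) = { (, -, = }.
Union: FIRST(<body>) = { (, -, =, ε }.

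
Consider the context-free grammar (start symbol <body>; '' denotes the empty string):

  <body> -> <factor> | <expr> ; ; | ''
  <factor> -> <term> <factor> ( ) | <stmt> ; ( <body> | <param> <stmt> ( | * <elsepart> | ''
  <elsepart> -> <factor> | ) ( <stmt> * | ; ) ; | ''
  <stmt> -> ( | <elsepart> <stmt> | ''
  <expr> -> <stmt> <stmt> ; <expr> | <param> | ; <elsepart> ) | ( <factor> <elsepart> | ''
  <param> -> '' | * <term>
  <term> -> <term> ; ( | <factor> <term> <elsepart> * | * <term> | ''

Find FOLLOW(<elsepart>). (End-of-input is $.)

In <factor> -> * <elsepart>: <elsepart> is at the end, add FOLLOW(<factor>) = { $, (, ), *, ; }.
In <stmt> -> <elsepart> <stmt>: add FIRST(<stmt>)\{''} = { (, ), *, ; }.
  Since <stmt> is nullable, also add FOLLOW(<stmt>) = { (, ), *, ; }.
In <expr> -> ; <elsepart> ): add FIRST()) = { ) }.
In <expr> -> ( <factor> <elsepart>: <elsepart> is at the end, add FOLLOW(<expr>) = { ; }.
In <term> -> <factor> <term> <elsepart> *: add FIRST(*) = { * }.
Union: FOLLOW(<elsepart>) = { $, (, ), *, ; }.

{ $, (, ), *, ; }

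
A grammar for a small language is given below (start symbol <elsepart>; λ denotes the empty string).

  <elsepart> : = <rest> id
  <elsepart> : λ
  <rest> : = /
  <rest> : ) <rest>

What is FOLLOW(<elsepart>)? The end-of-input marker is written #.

<elsepart> is the start symbol, so # ∈ FOLLOW(<elsepart>).
Union: FOLLOW(<elsepart>) = { # }.

{ # }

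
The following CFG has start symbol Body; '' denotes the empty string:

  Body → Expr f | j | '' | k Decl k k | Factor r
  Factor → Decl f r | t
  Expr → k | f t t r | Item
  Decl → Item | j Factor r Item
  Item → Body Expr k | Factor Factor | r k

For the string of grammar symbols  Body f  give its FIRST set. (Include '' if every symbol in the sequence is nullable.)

{ f, j, k, r, t }

Add FIRST(Body)\{''} = { f, j, k, r, t }; Body is nullable, continue.
f is a terminal; add {f} and stop.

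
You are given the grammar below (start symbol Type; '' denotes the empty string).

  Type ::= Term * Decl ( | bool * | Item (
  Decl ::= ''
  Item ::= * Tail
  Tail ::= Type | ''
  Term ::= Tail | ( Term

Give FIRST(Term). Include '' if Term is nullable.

{ (, *, bool, '' }

From Term ::= Tail: add FIRST(Tail) = { (, *, bool, '' } (including '' since Tail is nullable).
Term ::= ( Term contributes {(}.
Union: FIRST(Term) = { (, *, bool, '' }.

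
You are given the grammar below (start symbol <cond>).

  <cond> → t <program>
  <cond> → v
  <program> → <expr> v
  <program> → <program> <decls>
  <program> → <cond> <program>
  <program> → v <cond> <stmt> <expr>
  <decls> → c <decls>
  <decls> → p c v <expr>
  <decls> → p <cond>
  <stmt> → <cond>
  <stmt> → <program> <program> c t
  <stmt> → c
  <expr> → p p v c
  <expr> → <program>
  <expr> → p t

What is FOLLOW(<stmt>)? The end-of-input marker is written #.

In <program> → v <cond> <stmt> <expr>: add FIRST(<expr>) = { p, t, v }.
Union: FOLLOW(<stmt>) = { p, t, v }.

{ p, t, v }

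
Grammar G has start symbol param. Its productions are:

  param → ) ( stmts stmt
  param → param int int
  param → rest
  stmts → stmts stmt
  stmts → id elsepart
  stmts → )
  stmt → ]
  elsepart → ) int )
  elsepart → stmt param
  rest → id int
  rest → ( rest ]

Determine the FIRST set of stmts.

From stmts → stmts stmt: add FIRST(stmts) = { ), id }.
stmts → id elsepart contributes {id}.
stmts → ) contributes {)}.
Union: FIRST(stmts) = { ), id }.

{ ), id }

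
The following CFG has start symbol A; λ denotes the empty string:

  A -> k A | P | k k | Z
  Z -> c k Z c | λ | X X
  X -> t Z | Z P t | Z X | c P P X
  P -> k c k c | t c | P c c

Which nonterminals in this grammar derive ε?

{ A, Z }

Directly nullable (have an λ-production): Z.
A -> Z with every symbol nullable, so A is nullable.
No other nonterminal has a production whose RHS symbols are all nullable.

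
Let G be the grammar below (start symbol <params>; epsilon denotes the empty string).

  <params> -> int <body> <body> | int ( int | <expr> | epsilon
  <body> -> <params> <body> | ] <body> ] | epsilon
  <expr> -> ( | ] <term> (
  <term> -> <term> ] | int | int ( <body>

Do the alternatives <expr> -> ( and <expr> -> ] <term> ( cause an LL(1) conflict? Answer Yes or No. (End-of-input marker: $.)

FIRST(() = { ( } and FIRST(] <term> () = { ] }.
The FIRST sets are disjoint and neither alternative is nullable — no conflict.

No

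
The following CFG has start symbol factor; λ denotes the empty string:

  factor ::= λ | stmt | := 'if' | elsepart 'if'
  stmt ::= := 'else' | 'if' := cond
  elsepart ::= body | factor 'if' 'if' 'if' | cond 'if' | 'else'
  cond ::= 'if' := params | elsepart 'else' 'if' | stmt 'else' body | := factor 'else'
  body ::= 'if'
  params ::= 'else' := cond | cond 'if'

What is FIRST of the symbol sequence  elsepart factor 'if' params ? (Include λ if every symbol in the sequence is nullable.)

{ 'else', 'if', := }

Add FIRST(elsepart) = { 'else', 'if', := }; elsepart is not nullable, stop.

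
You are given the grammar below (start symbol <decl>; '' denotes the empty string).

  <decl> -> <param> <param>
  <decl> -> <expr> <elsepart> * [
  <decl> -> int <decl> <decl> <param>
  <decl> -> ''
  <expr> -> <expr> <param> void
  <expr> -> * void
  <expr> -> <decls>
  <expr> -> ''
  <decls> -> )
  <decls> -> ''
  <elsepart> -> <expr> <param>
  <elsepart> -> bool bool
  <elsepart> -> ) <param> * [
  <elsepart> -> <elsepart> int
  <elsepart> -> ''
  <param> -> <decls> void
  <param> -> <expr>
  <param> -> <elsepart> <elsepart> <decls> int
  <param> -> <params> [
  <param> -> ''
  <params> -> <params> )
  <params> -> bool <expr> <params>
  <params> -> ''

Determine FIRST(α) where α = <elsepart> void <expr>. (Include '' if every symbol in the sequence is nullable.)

{ ), *, [, bool, int, void }

Add FIRST(<elsepart>)\{''} = { ), *, [, bool, int, void }; <elsepart> is nullable, continue.
void is a terminal; add {void} and stop.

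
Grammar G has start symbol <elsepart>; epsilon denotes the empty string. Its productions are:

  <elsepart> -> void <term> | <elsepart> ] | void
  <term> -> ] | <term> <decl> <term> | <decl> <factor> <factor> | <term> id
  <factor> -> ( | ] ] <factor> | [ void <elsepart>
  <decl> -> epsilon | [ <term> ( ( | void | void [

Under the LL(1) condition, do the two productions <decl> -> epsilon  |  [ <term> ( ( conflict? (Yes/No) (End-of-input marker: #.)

FIRST(epsilon) = { epsilon } and FIRST([ <term> ( () = { [ }.
The first alternative is nullable and FOLLOW(<decl>) = { (, [, ], void } shares [ with FIRST of the second — conflict.

Yes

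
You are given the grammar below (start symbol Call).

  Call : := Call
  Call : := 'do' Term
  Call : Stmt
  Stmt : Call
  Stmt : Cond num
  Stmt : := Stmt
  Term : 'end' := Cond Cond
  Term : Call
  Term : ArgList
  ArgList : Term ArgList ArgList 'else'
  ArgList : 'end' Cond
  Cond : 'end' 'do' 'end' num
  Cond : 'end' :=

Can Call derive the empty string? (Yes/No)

No nonterminal in this grammar is nullable.
No production of Call has an RHS whose symbols are all nullable, so Call is not nullable.

No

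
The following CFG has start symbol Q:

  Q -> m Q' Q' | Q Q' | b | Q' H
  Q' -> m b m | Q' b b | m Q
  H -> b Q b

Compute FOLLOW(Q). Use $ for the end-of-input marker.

Q is the start symbol, so $ ∈ FOLLOW(Q).
In Q -> Q Q': add FIRST(Q') = { m }.
In Q' -> m Q: Q is at the end, add FOLLOW(Q') = { $, b, m }.
In H -> b Q b: add FIRST(b) = { b }.
Union: FOLLOW(Q) = { $, b, m }.

{ $, b, m }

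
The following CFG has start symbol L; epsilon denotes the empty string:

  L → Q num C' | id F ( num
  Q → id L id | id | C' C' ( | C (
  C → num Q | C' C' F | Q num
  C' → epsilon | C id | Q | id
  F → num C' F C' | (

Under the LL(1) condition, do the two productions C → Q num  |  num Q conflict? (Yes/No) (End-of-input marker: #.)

FIRST(Q num) = { (, id, num } and FIRST(num Q) = { num }.
Both contain num, so the two alternatives are not disjoint — LL(1) conflict.

Yes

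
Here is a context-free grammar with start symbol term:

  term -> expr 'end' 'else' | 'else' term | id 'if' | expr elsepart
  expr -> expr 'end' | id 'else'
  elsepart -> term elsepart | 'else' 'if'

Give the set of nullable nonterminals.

No nonterminal has an empty production or an RHS whose symbols are all nullable.

{ } (none)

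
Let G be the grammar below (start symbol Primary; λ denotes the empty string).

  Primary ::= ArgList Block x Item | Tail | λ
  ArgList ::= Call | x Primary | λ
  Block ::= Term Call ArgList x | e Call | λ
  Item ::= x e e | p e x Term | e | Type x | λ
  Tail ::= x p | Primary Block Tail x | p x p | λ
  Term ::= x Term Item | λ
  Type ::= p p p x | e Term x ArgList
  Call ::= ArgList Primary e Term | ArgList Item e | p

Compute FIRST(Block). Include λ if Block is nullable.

{ e, p, x, λ }

From Block ::= Term Call ArgList x: Term nullable, take FIRST(Term) ∪ FIRST(Call) = { e, p, x }.
Block ::= e Call contributes {e}.
Block ::= λ contributes λ.
Union: FIRST(Block) = { e, p, x, λ }.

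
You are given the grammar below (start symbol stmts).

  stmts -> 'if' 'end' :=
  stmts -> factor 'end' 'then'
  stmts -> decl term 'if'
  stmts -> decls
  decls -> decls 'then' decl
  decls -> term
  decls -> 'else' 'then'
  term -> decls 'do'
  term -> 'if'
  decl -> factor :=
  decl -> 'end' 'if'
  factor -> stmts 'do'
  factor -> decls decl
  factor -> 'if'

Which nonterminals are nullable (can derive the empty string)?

No nonterminal has an empty production or an RHS whose symbols are all nullable.

{ } (none)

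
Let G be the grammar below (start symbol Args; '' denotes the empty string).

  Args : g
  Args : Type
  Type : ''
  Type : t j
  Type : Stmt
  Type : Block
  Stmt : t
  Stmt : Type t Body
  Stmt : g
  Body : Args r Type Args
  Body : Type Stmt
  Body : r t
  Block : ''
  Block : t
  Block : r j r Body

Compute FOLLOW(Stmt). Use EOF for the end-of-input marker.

In Type : Stmt: Stmt is at the end, add FOLLOW(Type) = { EOF, g, r, t }.
In Body : Type Stmt: Stmt is at the end, add FOLLOW(Body) = { EOF, g, r, t }.
Union: FOLLOW(Stmt) = { EOF, g, r, t }.

{ EOF, g, r, t }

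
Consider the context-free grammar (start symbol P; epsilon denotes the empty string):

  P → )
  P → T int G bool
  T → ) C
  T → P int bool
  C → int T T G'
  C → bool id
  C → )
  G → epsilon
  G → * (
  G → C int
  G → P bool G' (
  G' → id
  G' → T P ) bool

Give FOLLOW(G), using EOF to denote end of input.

{ bool }

In P → T int G bool: add FIRST(bool) = { bool }.
Union: FOLLOW(G) = { bool }.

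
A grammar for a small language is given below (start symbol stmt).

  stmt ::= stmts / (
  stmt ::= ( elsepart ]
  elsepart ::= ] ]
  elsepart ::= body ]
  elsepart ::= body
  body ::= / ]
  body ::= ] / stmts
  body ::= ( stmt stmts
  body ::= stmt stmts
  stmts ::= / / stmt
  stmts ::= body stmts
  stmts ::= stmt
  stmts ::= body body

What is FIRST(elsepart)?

elsepart ::= ] ] contributes {]}.
From elsepart ::= body ]: add FIRST(body) = { (, /, ] }.
From elsepart ::= body: add FIRST(body) = { (, /, ] }.
Union: FIRST(elsepart) = { (, /, ] }.

{ (, /, ] }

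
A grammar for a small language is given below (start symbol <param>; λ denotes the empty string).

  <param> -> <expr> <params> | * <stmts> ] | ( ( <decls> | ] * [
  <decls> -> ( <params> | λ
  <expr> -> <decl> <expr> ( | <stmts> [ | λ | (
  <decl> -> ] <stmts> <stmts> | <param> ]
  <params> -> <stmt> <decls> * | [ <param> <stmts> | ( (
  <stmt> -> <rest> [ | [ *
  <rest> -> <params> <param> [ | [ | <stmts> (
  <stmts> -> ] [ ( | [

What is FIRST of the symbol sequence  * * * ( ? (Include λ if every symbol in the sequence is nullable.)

{ * }

* is a terminal; add {*} and stop.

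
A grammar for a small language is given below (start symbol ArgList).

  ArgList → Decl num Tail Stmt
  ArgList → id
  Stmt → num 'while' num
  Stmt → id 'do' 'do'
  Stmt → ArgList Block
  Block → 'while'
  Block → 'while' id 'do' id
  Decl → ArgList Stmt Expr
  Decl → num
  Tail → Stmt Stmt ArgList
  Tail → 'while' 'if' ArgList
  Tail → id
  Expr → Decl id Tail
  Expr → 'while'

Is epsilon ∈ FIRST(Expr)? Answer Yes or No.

No nonterminal in this grammar is nullable.
No production of Expr has an RHS whose symbols are all nullable, so Expr is not nullable.

No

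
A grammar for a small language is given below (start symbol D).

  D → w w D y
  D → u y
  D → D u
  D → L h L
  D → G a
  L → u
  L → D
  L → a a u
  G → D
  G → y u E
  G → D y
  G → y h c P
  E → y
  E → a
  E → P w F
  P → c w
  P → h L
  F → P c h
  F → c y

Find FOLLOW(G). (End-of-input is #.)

In D → G a: add FIRST(a) = { a }.
Union: FOLLOW(G) = { a }.

{ a }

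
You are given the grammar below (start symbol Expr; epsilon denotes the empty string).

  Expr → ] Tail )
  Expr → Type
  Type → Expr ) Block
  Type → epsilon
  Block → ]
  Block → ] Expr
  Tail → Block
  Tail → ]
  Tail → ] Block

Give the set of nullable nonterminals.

{ Expr, Type }

Directly nullable (have an epsilon-production): Type.
Expr → Type with every symbol nullable, so Expr is nullable.
No other nonterminal has a production whose RHS symbols are all nullable.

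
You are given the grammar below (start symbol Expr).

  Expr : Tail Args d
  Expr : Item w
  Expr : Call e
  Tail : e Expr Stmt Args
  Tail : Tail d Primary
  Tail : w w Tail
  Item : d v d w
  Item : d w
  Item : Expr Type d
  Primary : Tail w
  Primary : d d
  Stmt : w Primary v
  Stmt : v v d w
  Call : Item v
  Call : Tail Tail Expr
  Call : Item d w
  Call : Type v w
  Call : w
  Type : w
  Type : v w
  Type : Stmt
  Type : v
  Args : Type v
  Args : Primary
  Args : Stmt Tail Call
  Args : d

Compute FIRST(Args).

{ d, e, v, w }

From Args : Type v: add FIRST(Type) = { v, w }.
From Args : Primary: add FIRST(Primary) = { d, e, w }.
From Args : Stmt Tail Call: add FIRST(Stmt) = { v, w }.
Args : d contributes {d}.
Union: FIRST(Args) = { d, e, v, w }.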